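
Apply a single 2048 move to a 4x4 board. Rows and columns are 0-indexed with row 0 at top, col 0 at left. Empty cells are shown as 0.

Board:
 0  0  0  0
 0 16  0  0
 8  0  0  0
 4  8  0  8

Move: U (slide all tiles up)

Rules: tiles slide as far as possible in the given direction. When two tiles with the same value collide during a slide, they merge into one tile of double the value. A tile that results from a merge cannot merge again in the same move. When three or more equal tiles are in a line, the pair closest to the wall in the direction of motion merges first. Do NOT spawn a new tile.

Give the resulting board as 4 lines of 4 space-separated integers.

Answer:  8 16  0  8
 4  8  0  0
 0  0  0  0
 0  0  0  0

Derivation:
Slide up:
col 0: [0, 0, 8, 4] -> [8, 4, 0, 0]
col 1: [0, 16, 0, 8] -> [16, 8, 0, 0]
col 2: [0, 0, 0, 0] -> [0, 0, 0, 0]
col 3: [0, 0, 0, 8] -> [8, 0, 0, 0]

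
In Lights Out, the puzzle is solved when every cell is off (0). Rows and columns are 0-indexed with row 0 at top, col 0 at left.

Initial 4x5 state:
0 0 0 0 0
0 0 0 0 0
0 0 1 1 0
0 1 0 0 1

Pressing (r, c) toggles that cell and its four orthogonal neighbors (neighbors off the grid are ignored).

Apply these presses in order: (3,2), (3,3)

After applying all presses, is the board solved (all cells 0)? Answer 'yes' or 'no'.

Answer: yes

Derivation:
After press 1 at (3,2):
0 0 0 0 0
0 0 0 0 0
0 0 0 1 0
0 0 1 1 1

After press 2 at (3,3):
0 0 0 0 0
0 0 0 0 0
0 0 0 0 0
0 0 0 0 0

Lights still on: 0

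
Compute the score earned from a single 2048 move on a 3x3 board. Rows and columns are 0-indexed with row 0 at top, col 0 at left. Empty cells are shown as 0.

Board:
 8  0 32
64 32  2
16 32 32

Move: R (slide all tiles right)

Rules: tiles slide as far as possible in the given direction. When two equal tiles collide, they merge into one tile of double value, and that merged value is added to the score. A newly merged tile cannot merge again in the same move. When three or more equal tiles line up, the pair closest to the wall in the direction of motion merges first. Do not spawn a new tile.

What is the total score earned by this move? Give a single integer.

Slide right:
row 0: [8, 0, 32] -> [0, 8, 32]  score +0 (running 0)
row 1: [64, 32, 2] -> [64, 32, 2]  score +0 (running 0)
row 2: [16, 32, 32] -> [0, 16, 64]  score +64 (running 64)
Board after move:
 0  8 32
64 32  2
 0 16 64

Answer: 64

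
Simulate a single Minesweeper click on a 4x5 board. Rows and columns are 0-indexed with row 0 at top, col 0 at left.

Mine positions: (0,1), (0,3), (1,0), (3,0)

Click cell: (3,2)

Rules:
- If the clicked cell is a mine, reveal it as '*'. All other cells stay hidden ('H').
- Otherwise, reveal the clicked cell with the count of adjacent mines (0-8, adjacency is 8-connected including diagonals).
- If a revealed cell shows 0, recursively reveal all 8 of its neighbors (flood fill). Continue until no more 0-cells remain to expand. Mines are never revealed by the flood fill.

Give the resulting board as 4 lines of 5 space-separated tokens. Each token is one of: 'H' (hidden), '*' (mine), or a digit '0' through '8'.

H H H H H
H 2 2 1 1
H 2 0 0 0
H 1 0 0 0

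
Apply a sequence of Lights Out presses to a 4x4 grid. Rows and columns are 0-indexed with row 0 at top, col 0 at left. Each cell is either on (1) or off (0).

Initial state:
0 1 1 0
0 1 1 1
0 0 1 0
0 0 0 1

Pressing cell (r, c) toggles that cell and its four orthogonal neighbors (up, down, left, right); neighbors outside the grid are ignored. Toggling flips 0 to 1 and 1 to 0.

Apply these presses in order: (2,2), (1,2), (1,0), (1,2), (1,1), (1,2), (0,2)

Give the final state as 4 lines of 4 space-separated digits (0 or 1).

Answer: 1 1 1 1
0 0 1 0
1 0 1 1
0 0 1 1

Derivation:
After press 1 at (2,2):
0 1 1 0
0 1 0 1
0 1 0 1
0 0 1 1

After press 2 at (1,2):
0 1 0 0
0 0 1 0
0 1 1 1
0 0 1 1

After press 3 at (1,0):
1 1 0 0
1 1 1 0
1 1 1 1
0 0 1 1

After press 4 at (1,2):
1 1 1 0
1 0 0 1
1 1 0 1
0 0 1 1

After press 5 at (1,1):
1 0 1 0
0 1 1 1
1 0 0 1
0 0 1 1

After press 6 at (1,2):
1 0 0 0
0 0 0 0
1 0 1 1
0 0 1 1

After press 7 at (0,2):
1 1 1 1
0 0 1 0
1 0 1 1
0 0 1 1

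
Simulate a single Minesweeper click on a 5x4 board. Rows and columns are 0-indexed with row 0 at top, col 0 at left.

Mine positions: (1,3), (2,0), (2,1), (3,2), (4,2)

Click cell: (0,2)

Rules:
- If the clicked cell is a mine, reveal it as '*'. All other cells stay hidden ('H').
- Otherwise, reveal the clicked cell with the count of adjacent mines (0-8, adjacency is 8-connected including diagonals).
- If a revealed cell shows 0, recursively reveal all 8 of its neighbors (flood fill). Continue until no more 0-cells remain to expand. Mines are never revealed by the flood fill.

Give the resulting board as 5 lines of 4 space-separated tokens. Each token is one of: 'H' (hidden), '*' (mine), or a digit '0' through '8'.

H H 1 H
H H H H
H H H H
H H H H
H H H H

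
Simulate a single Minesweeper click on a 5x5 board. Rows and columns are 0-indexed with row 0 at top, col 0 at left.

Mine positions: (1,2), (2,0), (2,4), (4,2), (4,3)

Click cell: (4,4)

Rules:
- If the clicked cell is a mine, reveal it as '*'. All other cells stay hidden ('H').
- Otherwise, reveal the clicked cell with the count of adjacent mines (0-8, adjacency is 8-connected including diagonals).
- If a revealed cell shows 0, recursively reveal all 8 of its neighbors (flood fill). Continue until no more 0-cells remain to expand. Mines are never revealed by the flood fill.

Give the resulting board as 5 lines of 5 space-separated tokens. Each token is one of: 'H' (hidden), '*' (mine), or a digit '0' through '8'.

H H H H H
H H H H H
H H H H H
H H H H H
H H H H 1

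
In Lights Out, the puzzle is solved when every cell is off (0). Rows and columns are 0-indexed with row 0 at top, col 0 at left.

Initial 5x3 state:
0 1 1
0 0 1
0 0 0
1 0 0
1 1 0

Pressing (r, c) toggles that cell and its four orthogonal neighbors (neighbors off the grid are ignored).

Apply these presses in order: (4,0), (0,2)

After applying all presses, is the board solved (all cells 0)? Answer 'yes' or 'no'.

Answer: yes

Derivation:
After press 1 at (4,0):
0 1 1
0 0 1
0 0 0
0 0 0
0 0 0

After press 2 at (0,2):
0 0 0
0 0 0
0 0 0
0 0 0
0 0 0

Lights still on: 0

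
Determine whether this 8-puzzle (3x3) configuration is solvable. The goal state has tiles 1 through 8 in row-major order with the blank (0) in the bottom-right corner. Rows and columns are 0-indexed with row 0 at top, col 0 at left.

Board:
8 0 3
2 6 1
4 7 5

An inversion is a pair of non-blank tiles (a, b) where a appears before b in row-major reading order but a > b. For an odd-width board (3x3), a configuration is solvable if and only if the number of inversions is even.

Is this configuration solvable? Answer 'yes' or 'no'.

Answer: yes

Derivation:
Inversions (pairs i<j in row-major order where tile[i] > tile[j] > 0): 14
14 is even, so the puzzle is solvable.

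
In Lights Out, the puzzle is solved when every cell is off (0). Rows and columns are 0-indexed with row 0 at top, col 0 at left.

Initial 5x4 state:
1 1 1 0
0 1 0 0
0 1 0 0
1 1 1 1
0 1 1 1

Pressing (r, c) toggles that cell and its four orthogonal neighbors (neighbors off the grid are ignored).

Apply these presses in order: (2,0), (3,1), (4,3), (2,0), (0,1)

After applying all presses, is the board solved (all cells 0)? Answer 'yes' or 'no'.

After press 1 at (2,0):
1 1 1 0
1 1 0 0
1 0 0 0
0 1 1 1
0 1 1 1

After press 2 at (3,1):
1 1 1 0
1 1 0 0
1 1 0 0
1 0 0 1
0 0 1 1

After press 3 at (4,3):
1 1 1 0
1 1 0 0
1 1 0 0
1 0 0 0
0 0 0 0

After press 4 at (2,0):
1 1 1 0
0 1 0 0
0 0 0 0
0 0 0 0
0 0 0 0

After press 5 at (0,1):
0 0 0 0
0 0 0 0
0 0 0 0
0 0 0 0
0 0 0 0

Lights still on: 0

Answer: yes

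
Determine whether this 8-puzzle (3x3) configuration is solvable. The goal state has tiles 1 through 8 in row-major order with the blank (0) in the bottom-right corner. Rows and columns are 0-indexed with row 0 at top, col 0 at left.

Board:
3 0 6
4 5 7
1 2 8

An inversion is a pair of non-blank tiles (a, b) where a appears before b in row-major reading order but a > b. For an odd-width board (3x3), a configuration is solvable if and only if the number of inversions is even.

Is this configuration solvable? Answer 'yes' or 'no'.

Inversions (pairs i<j in row-major order where tile[i] > tile[j] > 0): 12
12 is even, so the puzzle is solvable.

Answer: yes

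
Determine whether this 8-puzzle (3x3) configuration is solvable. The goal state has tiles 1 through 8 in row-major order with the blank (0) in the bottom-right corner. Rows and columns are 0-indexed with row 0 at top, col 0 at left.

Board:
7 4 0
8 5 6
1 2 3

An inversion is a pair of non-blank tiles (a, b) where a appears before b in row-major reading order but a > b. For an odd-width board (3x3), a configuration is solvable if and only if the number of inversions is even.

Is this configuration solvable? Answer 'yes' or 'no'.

Answer: yes

Derivation:
Inversions (pairs i<j in row-major order where tile[i] > tile[j] > 0): 20
20 is even, so the puzzle is solvable.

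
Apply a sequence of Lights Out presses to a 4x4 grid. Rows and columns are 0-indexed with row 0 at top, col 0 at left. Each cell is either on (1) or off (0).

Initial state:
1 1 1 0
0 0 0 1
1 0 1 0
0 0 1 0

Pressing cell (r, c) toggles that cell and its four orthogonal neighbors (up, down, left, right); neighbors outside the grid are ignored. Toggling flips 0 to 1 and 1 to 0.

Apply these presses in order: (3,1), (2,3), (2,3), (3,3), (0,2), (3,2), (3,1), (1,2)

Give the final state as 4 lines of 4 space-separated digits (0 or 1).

After press 1 at (3,1):
1 1 1 0
0 0 0 1
1 1 1 0
1 1 0 0

After press 2 at (2,3):
1 1 1 0
0 0 0 0
1 1 0 1
1 1 0 1

After press 3 at (2,3):
1 1 1 0
0 0 0 1
1 1 1 0
1 1 0 0

After press 4 at (3,3):
1 1 1 0
0 0 0 1
1 1 1 1
1 1 1 1

After press 5 at (0,2):
1 0 0 1
0 0 1 1
1 1 1 1
1 1 1 1

After press 6 at (3,2):
1 0 0 1
0 0 1 1
1 1 0 1
1 0 0 0

After press 7 at (3,1):
1 0 0 1
0 0 1 1
1 0 0 1
0 1 1 0

After press 8 at (1,2):
1 0 1 1
0 1 0 0
1 0 1 1
0 1 1 0

Answer: 1 0 1 1
0 1 0 0
1 0 1 1
0 1 1 0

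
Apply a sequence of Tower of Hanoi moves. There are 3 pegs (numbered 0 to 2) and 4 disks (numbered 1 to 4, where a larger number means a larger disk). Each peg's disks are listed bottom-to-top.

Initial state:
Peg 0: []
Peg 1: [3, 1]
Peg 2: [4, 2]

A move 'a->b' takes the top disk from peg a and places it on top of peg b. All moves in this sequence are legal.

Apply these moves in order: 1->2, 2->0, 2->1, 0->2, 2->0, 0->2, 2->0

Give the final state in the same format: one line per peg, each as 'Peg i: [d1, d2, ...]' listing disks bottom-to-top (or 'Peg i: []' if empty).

After move 1 (1->2):
Peg 0: []
Peg 1: [3]
Peg 2: [4, 2, 1]

After move 2 (2->0):
Peg 0: [1]
Peg 1: [3]
Peg 2: [4, 2]

After move 3 (2->1):
Peg 0: [1]
Peg 1: [3, 2]
Peg 2: [4]

After move 4 (0->2):
Peg 0: []
Peg 1: [3, 2]
Peg 2: [4, 1]

After move 5 (2->0):
Peg 0: [1]
Peg 1: [3, 2]
Peg 2: [4]

After move 6 (0->2):
Peg 0: []
Peg 1: [3, 2]
Peg 2: [4, 1]

After move 7 (2->0):
Peg 0: [1]
Peg 1: [3, 2]
Peg 2: [4]

Answer: Peg 0: [1]
Peg 1: [3, 2]
Peg 2: [4]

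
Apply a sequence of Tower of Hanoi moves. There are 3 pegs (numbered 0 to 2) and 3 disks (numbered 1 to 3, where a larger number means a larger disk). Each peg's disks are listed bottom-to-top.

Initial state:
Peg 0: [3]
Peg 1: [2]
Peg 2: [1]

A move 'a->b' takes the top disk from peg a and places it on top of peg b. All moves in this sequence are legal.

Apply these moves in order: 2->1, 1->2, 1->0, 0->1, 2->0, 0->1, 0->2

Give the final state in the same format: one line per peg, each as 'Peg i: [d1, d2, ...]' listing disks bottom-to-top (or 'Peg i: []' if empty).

Answer: Peg 0: []
Peg 1: [2, 1]
Peg 2: [3]

Derivation:
After move 1 (2->1):
Peg 0: [3]
Peg 1: [2, 1]
Peg 2: []

After move 2 (1->2):
Peg 0: [3]
Peg 1: [2]
Peg 2: [1]

After move 3 (1->0):
Peg 0: [3, 2]
Peg 1: []
Peg 2: [1]

After move 4 (0->1):
Peg 0: [3]
Peg 1: [2]
Peg 2: [1]

After move 5 (2->0):
Peg 0: [3, 1]
Peg 1: [2]
Peg 2: []

After move 6 (0->1):
Peg 0: [3]
Peg 1: [2, 1]
Peg 2: []

After move 7 (0->2):
Peg 0: []
Peg 1: [2, 1]
Peg 2: [3]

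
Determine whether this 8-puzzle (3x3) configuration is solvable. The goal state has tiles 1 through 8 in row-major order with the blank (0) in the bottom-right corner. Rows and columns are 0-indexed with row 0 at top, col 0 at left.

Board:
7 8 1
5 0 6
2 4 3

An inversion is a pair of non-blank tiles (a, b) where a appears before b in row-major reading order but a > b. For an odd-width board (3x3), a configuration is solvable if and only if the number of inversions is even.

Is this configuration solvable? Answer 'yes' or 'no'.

Answer: no

Derivation:
Inversions (pairs i<j in row-major order where tile[i] > tile[j] > 0): 19
19 is odd, so the puzzle is not solvable.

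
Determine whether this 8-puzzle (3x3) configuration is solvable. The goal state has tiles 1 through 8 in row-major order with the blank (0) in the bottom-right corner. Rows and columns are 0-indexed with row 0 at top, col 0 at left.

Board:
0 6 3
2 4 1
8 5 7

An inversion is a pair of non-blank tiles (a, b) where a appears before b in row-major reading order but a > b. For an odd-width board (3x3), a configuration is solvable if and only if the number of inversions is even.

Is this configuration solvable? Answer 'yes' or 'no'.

Answer: no

Derivation:
Inversions (pairs i<j in row-major order where tile[i] > tile[j] > 0): 11
11 is odd, so the puzzle is not solvable.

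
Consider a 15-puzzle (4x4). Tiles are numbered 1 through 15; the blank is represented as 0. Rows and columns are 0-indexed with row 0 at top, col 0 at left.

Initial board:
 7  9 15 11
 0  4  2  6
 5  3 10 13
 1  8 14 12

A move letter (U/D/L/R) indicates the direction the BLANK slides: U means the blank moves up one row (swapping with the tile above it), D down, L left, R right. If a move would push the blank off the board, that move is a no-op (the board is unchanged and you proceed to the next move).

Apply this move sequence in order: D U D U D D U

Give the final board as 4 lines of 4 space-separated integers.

Answer:  7  9 15 11
 5  4  2  6
 0  3 10 13
 1  8 14 12

Derivation:
After move 1 (D):
 7  9 15 11
 5  4  2  6
 0  3 10 13
 1  8 14 12

After move 2 (U):
 7  9 15 11
 0  4  2  6
 5  3 10 13
 1  8 14 12

After move 3 (D):
 7  9 15 11
 5  4  2  6
 0  3 10 13
 1  8 14 12

After move 4 (U):
 7  9 15 11
 0  4  2  6
 5  3 10 13
 1  8 14 12

After move 5 (D):
 7  9 15 11
 5  4  2  6
 0  3 10 13
 1  8 14 12

After move 6 (D):
 7  9 15 11
 5  4  2  6
 1  3 10 13
 0  8 14 12

After move 7 (U):
 7  9 15 11
 5  4  2  6
 0  3 10 13
 1  8 14 12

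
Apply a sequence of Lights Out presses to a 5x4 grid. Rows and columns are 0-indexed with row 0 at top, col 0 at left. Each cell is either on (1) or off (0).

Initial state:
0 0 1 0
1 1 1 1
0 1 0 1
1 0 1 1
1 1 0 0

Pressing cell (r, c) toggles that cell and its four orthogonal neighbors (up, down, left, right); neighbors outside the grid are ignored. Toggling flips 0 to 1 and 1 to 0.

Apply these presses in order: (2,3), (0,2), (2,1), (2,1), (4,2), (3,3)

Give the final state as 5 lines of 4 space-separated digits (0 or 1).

After press 1 at (2,3):
0 0 1 0
1 1 1 0
0 1 1 0
1 0 1 0
1 1 0 0

After press 2 at (0,2):
0 1 0 1
1 1 0 0
0 1 1 0
1 0 1 0
1 1 0 0

After press 3 at (2,1):
0 1 0 1
1 0 0 0
1 0 0 0
1 1 1 0
1 1 0 0

After press 4 at (2,1):
0 1 0 1
1 1 0 0
0 1 1 0
1 0 1 0
1 1 0 0

After press 5 at (4,2):
0 1 0 1
1 1 0 0
0 1 1 0
1 0 0 0
1 0 1 1

After press 6 at (3,3):
0 1 0 1
1 1 0 0
0 1 1 1
1 0 1 1
1 0 1 0

Answer: 0 1 0 1
1 1 0 0
0 1 1 1
1 0 1 1
1 0 1 0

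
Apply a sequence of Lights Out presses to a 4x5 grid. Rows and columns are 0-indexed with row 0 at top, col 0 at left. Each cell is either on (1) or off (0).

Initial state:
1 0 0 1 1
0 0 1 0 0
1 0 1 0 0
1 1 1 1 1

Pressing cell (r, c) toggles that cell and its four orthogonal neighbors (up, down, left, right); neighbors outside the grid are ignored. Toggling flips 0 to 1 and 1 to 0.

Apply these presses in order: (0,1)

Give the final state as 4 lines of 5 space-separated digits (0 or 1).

After press 1 at (0,1):
0 1 1 1 1
0 1 1 0 0
1 0 1 0 0
1 1 1 1 1

Answer: 0 1 1 1 1
0 1 1 0 0
1 0 1 0 0
1 1 1 1 1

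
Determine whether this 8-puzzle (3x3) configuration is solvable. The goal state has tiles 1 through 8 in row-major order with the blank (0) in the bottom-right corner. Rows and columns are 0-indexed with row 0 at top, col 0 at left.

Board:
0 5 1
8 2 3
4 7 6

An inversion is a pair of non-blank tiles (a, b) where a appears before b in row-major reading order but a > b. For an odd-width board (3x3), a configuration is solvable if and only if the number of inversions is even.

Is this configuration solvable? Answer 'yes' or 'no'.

Answer: yes

Derivation:
Inversions (pairs i<j in row-major order where tile[i] > tile[j] > 0): 10
10 is even, so the puzzle is solvable.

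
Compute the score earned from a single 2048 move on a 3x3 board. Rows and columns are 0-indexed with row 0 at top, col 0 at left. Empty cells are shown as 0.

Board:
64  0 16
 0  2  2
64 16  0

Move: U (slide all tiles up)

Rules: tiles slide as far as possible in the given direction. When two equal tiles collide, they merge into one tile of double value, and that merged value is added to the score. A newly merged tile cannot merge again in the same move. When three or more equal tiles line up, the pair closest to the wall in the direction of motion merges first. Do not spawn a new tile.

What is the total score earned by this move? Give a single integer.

Answer: 128

Derivation:
Slide up:
col 0: [64, 0, 64] -> [128, 0, 0]  score +128 (running 128)
col 1: [0, 2, 16] -> [2, 16, 0]  score +0 (running 128)
col 2: [16, 2, 0] -> [16, 2, 0]  score +0 (running 128)
Board after move:
128   2  16
  0  16   2
  0   0   0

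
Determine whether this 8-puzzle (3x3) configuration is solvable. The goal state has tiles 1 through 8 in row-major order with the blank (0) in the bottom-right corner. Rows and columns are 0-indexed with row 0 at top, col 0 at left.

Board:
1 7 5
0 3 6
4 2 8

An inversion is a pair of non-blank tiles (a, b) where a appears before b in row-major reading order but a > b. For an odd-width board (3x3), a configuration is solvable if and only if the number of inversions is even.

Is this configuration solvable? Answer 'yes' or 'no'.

Answer: yes

Derivation:
Inversions (pairs i<j in row-major order where tile[i] > tile[j] > 0): 12
12 is even, so the puzzle is solvable.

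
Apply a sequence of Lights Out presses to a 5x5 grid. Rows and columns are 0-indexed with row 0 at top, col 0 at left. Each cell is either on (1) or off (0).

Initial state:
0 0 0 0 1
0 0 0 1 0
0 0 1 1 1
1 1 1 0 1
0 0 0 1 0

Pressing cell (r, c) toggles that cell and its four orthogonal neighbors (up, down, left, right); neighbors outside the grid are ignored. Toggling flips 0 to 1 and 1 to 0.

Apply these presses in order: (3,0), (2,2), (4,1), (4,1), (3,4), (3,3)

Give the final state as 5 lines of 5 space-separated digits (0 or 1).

Answer: 0 0 0 0 1
0 0 1 1 0
1 1 0 1 0
0 0 1 0 1
1 0 0 0 1

Derivation:
After press 1 at (3,0):
0 0 0 0 1
0 0 0 1 0
1 0 1 1 1
0 0 1 0 1
1 0 0 1 0

After press 2 at (2,2):
0 0 0 0 1
0 0 1 1 0
1 1 0 0 1
0 0 0 0 1
1 0 0 1 0

After press 3 at (4,1):
0 0 0 0 1
0 0 1 1 0
1 1 0 0 1
0 1 0 0 1
0 1 1 1 0

After press 4 at (4,1):
0 0 0 0 1
0 0 1 1 0
1 1 0 0 1
0 0 0 0 1
1 0 0 1 0

After press 5 at (3,4):
0 0 0 0 1
0 0 1 1 0
1 1 0 0 0
0 0 0 1 0
1 0 0 1 1

After press 6 at (3,3):
0 0 0 0 1
0 0 1 1 0
1 1 0 1 0
0 0 1 0 1
1 0 0 0 1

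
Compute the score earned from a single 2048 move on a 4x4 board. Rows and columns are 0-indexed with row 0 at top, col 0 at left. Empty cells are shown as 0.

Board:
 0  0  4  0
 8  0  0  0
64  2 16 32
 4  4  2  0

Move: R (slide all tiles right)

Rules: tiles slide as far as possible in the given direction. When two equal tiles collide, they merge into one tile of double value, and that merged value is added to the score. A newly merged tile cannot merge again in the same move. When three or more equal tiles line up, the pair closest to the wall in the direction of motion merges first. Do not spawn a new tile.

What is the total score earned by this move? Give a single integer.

Answer: 8

Derivation:
Slide right:
row 0: [0, 0, 4, 0] -> [0, 0, 0, 4]  score +0 (running 0)
row 1: [8, 0, 0, 0] -> [0, 0, 0, 8]  score +0 (running 0)
row 2: [64, 2, 16, 32] -> [64, 2, 16, 32]  score +0 (running 0)
row 3: [4, 4, 2, 0] -> [0, 0, 8, 2]  score +8 (running 8)
Board after move:
 0  0  0  4
 0  0  0  8
64  2 16 32
 0  0  8  2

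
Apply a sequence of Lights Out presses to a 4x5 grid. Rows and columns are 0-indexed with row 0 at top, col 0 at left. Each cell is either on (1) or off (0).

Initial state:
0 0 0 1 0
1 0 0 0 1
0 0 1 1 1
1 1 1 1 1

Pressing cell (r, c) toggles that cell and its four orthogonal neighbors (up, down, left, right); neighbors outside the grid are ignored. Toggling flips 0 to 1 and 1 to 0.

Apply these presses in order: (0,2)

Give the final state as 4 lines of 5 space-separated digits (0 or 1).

Answer: 0 1 1 0 0
1 0 1 0 1
0 0 1 1 1
1 1 1 1 1

Derivation:
After press 1 at (0,2):
0 1 1 0 0
1 0 1 0 1
0 0 1 1 1
1 1 1 1 1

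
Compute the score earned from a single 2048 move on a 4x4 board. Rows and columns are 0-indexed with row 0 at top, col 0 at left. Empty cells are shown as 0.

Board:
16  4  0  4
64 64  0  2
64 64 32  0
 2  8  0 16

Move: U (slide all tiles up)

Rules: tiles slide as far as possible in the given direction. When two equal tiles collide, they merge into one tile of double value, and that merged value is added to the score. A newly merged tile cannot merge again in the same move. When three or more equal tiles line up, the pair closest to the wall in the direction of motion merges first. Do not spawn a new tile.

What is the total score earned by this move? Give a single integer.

Slide up:
col 0: [16, 64, 64, 2] -> [16, 128, 2, 0]  score +128 (running 128)
col 1: [4, 64, 64, 8] -> [4, 128, 8, 0]  score +128 (running 256)
col 2: [0, 0, 32, 0] -> [32, 0, 0, 0]  score +0 (running 256)
col 3: [4, 2, 0, 16] -> [4, 2, 16, 0]  score +0 (running 256)
Board after move:
 16   4  32   4
128 128   0   2
  2   8   0  16
  0   0   0   0

Answer: 256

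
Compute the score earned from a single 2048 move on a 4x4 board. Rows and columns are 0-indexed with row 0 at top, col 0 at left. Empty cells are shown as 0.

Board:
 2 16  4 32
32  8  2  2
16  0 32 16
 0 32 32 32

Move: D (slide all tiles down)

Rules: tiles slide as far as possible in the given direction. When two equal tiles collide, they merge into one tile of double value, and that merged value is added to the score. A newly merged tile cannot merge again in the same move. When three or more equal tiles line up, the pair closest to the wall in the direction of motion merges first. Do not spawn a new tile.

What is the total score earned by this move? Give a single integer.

Slide down:
col 0: [2, 32, 16, 0] -> [0, 2, 32, 16]  score +0 (running 0)
col 1: [16, 8, 0, 32] -> [0, 16, 8, 32]  score +0 (running 0)
col 2: [4, 2, 32, 32] -> [0, 4, 2, 64]  score +64 (running 64)
col 3: [32, 2, 16, 32] -> [32, 2, 16, 32]  score +0 (running 64)
Board after move:
 0  0  0 32
 2 16  4  2
32  8  2 16
16 32 64 32

Answer: 64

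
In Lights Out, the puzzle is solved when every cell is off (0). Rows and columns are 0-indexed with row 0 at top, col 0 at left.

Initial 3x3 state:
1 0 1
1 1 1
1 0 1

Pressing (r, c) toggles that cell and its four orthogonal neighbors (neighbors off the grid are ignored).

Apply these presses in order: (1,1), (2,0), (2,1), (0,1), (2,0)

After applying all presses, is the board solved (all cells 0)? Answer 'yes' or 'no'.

Answer: yes

Derivation:
After press 1 at (1,1):
1 1 1
0 0 0
1 1 1

After press 2 at (2,0):
1 1 1
1 0 0
0 0 1

After press 3 at (2,1):
1 1 1
1 1 0
1 1 0

After press 4 at (0,1):
0 0 0
1 0 0
1 1 0

After press 5 at (2,0):
0 0 0
0 0 0
0 0 0

Lights still on: 0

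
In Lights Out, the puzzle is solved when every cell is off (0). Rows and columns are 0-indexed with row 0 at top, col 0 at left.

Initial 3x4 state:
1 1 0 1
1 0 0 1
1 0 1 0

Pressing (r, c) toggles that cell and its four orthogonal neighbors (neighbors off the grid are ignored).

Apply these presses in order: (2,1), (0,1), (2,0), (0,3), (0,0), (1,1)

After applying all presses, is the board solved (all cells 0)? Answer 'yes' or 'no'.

Answer: no

Derivation:
After press 1 at (2,1):
1 1 0 1
1 1 0 1
0 1 0 0

After press 2 at (0,1):
0 0 1 1
1 0 0 1
0 1 0 0

After press 3 at (2,0):
0 0 1 1
0 0 0 1
1 0 0 0

After press 4 at (0,3):
0 0 0 0
0 0 0 0
1 0 0 0

After press 5 at (0,0):
1 1 0 0
1 0 0 0
1 0 0 0

After press 6 at (1,1):
1 0 0 0
0 1 1 0
1 1 0 0

Lights still on: 5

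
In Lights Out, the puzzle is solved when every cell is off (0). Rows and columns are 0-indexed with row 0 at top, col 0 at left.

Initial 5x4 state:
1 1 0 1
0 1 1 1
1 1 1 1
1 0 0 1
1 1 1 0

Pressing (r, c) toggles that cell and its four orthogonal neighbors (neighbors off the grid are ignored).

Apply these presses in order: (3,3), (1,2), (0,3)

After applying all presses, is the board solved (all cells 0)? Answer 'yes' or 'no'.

Answer: no

Derivation:
After press 1 at (3,3):
1 1 0 1
0 1 1 1
1 1 1 0
1 0 1 0
1 1 1 1

After press 2 at (1,2):
1 1 1 1
0 0 0 0
1 1 0 0
1 0 1 0
1 1 1 1

After press 3 at (0,3):
1 1 0 0
0 0 0 1
1 1 0 0
1 0 1 0
1 1 1 1

Lights still on: 11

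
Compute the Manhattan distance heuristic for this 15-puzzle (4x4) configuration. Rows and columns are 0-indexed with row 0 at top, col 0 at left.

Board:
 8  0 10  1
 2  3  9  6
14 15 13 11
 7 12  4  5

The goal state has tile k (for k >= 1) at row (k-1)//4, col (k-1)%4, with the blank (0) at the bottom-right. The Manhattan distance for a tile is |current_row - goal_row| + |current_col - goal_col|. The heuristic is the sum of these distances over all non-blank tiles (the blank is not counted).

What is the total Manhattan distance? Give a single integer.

Answer: 43

Derivation:
Tile 8: (0,0)->(1,3) = 4
Tile 10: (0,2)->(2,1) = 3
Tile 1: (0,3)->(0,0) = 3
Tile 2: (1,0)->(0,1) = 2
Tile 3: (1,1)->(0,2) = 2
Tile 9: (1,2)->(2,0) = 3
Tile 6: (1,3)->(1,1) = 2
Tile 14: (2,0)->(3,1) = 2
Tile 15: (2,1)->(3,2) = 2
Tile 13: (2,2)->(3,0) = 3
Tile 11: (2,3)->(2,2) = 1
Tile 7: (3,0)->(1,2) = 4
Tile 12: (3,1)->(2,3) = 3
Tile 4: (3,2)->(0,3) = 4
Tile 5: (3,3)->(1,0) = 5
Sum: 4 + 3 + 3 + 2 + 2 + 3 + 2 + 2 + 2 + 3 + 1 + 4 + 3 + 4 + 5 = 43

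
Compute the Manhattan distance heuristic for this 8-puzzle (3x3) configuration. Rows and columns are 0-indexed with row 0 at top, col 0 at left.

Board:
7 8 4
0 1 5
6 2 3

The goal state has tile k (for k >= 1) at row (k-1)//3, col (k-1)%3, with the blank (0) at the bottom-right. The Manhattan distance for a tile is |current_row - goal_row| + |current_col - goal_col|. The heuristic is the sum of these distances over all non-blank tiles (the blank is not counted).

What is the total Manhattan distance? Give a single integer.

Answer: 17

Derivation:
Tile 7: (0,0)->(2,0) = 2
Tile 8: (0,1)->(2,1) = 2
Tile 4: (0,2)->(1,0) = 3
Tile 1: (1,1)->(0,0) = 2
Tile 5: (1,2)->(1,1) = 1
Tile 6: (2,0)->(1,2) = 3
Tile 2: (2,1)->(0,1) = 2
Tile 3: (2,2)->(0,2) = 2
Sum: 2 + 2 + 3 + 2 + 1 + 3 + 2 + 2 = 17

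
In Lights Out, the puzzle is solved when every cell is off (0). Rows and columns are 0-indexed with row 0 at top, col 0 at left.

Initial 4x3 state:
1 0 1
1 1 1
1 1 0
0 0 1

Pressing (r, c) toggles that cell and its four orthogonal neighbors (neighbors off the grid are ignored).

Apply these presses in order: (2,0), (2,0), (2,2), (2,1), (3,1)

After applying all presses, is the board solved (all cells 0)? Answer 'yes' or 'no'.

After press 1 at (2,0):
1 0 1
0 1 1
0 0 0
1 0 1

After press 2 at (2,0):
1 0 1
1 1 1
1 1 0
0 0 1

After press 3 at (2,2):
1 0 1
1 1 0
1 0 1
0 0 0

After press 4 at (2,1):
1 0 1
1 0 0
0 1 0
0 1 0

After press 5 at (3,1):
1 0 1
1 0 0
0 0 0
1 0 1

Lights still on: 5

Answer: no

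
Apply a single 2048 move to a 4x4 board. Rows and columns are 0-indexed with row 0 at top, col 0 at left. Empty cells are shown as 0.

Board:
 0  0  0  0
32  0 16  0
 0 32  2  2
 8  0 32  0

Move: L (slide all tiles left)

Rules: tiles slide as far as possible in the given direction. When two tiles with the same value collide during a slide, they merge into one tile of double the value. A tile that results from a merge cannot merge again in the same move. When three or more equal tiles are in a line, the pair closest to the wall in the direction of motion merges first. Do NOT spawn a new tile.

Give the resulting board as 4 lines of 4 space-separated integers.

Slide left:
row 0: [0, 0, 0, 0] -> [0, 0, 0, 0]
row 1: [32, 0, 16, 0] -> [32, 16, 0, 0]
row 2: [0, 32, 2, 2] -> [32, 4, 0, 0]
row 3: [8, 0, 32, 0] -> [8, 32, 0, 0]

Answer:  0  0  0  0
32 16  0  0
32  4  0  0
 8 32  0  0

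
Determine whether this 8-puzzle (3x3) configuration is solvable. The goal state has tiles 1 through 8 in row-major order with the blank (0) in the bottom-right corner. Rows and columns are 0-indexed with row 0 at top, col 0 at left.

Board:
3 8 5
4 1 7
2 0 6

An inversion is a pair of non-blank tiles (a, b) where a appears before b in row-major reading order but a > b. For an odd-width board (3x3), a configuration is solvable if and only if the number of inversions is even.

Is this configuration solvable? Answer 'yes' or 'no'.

Answer: no

Derivation:
Inversions (pairs i<j in row-major order where tile[i] > tile[j] > 0): 15
15 is odd, so the puzzle is not solvable.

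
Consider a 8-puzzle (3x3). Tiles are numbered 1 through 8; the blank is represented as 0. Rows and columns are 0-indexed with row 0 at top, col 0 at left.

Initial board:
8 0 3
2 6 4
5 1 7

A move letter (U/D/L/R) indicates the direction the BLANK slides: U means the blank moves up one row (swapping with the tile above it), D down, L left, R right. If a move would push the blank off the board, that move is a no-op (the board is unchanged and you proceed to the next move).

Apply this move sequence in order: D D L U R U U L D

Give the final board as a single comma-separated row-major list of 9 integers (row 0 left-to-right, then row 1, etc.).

After move 1 (D):
8 6 3
2 0 4
5 1 7

After move 2 (D):
8 6 3
2 1 4
5 0 7

After move 3 (L):
8 6 3
2 1 4
0 5 7

After move 4 (U):
8 6 3
0 1 4
2 5 7

After move 5 (R):
8 6 3
1 0 4
2 5 7

After move 6 (U):
8 0 3
1 6 4
2 5 7

After move 7 (U):
8 0 3
1 6 4
2 5 7

After move 8 (L):
0 8 3
1 6 4
2 5 7

After move 9 (D):
1 8 3
0 6 4
2 5 7

Answer: 1, 8, 3, 0, 6, 4, 2, 5, 7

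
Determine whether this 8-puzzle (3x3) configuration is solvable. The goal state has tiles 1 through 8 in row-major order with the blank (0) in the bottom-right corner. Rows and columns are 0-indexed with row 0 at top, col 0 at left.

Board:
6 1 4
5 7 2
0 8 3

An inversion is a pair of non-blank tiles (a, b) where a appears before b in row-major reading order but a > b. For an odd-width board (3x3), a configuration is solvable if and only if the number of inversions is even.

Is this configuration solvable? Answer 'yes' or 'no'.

Inversions (pairs i<j in row-major order where tile[i] > tile[j] > 0): 12
12 is even, so the puzzle is solvable.

Answer: yes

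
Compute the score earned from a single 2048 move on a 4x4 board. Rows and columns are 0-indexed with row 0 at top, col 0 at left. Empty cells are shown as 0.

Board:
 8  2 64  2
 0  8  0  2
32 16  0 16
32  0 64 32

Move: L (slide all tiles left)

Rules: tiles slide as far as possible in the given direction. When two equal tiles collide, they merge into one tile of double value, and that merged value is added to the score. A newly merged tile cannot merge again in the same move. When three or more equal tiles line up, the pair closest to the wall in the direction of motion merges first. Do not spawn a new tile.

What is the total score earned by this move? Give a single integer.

Answer: 32

Derivation:
Slide left:
row 0: [8, 2, 64, 2] -> [8, 2, 64, 2]  score +0 (running 0)
row 1: [0, 8, 0, 2] -> [8, 2, 0, 0]  score +0 (running 0)
row 2: [32, 16, 0, 16] -> [32, 32, 0, 0]  score +32 (running 32)
row 3: [32, 0, 64, 32] -> [32, 64, 32, 0]  score +0 (running 32)
Board after move:
 8  2 64  2
 8  2  0  0
32 32  0  0
32 64 32  0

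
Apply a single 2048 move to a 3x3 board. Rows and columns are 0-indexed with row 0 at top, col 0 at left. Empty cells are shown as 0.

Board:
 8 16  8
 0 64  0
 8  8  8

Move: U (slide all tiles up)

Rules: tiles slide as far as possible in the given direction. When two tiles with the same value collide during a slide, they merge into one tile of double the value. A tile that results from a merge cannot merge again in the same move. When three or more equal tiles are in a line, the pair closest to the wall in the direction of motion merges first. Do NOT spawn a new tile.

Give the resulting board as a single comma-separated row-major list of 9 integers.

Answer: 16, 16, 16, 0, 64, 0, 0, 8, 0

Derivation:
Slide up:
col 0: [8, 0, 8] -> [16, 0, 0]
col 1: [16, 64, 8] -> [16, 64, 8]
col 2: [8, 0, 8] -> [16, 0, 0]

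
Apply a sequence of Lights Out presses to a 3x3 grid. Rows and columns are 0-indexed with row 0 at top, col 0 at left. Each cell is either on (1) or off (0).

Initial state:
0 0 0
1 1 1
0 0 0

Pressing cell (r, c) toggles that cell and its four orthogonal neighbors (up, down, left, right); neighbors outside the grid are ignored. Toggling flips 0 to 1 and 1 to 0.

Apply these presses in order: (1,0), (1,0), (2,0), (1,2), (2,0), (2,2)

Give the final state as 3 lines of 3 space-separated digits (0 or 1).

After press 1 at (1,0):
1 0 0
0 0 1
1 0 0

After press 2 at (1,0):
0 0 0
1 1 1
0 0 0

After press 3 at (2,0):
0 0 0
0 1 1
1 1 0

After press 4 at (1,2):
0 0 1
0 0 0
1 1 1

After press 5 at (2,0):
0 0 1
1 0 0
0 0 1

After press 6 at (2,2):
0 0 1
1 0 1
0 1 0

Answer: 0 0 1
1 0 1
0 1 0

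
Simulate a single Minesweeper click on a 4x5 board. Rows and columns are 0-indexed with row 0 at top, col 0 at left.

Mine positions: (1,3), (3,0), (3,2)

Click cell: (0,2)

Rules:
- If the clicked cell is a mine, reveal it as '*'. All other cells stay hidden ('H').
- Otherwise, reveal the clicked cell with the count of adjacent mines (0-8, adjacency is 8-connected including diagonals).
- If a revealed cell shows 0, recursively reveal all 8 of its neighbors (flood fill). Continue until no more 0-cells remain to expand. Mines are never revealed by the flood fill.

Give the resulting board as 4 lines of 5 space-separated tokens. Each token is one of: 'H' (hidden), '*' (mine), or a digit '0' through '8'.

H H 1 H H
H H H H H
H H H H H
H H H H H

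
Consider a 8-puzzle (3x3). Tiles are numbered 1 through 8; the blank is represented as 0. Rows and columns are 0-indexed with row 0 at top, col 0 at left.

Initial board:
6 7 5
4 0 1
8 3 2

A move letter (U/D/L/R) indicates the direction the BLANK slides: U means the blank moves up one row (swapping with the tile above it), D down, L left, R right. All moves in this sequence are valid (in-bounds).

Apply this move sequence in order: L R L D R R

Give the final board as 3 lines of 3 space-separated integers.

Answer: 6 7 5
8 4 1
3 2 0

Derivation:
After move 1 (L):
6 7 5
0 4 1
8 3 2

After move 2 (R):
6 7 5
4 0 1
8 3 2

After move 3 (L):
6 7 5
0 4 1
8 3 2

After move 4 (D):
6 7 5
8 4 1
0 3 2

After move 5 (R):
6 7 5
8 4 1
3 0 2

After move 6 (R):
6 7 5
8 4 1
3 2 0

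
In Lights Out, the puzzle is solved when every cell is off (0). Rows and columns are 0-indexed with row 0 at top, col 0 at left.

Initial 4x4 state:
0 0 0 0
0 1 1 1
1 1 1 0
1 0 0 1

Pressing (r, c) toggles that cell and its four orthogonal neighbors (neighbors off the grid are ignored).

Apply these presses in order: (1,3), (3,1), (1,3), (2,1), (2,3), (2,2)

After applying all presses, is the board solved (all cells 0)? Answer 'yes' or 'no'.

After press 1 at (1,3):
0 0 0 1
0 1 0 0
1 1 1 1
1 0 0 1

After press 2 at (3,1):
0 0 0 1
0 1 0 0
1 0 1 1
0 1 1 1

After press 3 at (1,3):
0 0 0 0
0 1 1 1
1 0 1 0
0 1 1 1

After press 4 at (2,1):
0 0 0 0
0 0 1 1
0 1 0 0
0 0 1 1

After press 5 at (2,3):
0 0 0 0
0 0 1 0
0 1 1 1
0 0 1 0

After press 6 at (2,2):
0 0 0 0
0 0 0 0
0 0 0 0
0 0 0 0

Lights still on: 0

Answer: yes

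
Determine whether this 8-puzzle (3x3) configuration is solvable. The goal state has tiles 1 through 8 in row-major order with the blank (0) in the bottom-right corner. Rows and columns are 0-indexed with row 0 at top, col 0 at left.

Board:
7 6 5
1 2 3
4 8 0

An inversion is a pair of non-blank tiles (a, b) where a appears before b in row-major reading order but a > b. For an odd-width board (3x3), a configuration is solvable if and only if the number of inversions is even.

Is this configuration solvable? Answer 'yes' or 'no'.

Inversions (pairs i<j in row-major order where tile[i] > tile[j] > 0): 15
15 is odd, so the puzzle is not solvable.

Answer: no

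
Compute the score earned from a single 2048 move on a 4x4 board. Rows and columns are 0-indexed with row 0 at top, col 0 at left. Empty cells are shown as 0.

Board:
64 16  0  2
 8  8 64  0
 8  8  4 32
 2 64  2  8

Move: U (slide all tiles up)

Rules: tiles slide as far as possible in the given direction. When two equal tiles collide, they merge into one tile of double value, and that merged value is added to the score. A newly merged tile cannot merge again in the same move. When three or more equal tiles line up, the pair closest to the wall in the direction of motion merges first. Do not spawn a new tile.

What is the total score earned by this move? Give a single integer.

Answer: 32

Derivation:
Slide up:
col 0: [64, 8, 8, 2] -> [64, 16, 2, 0]  score +16 (running 16)
col 1: [16, 8, 8, 64] -> [16, 16, 64, 0]  score +16 (running 32)
col 2: [0, 64, 4, 2] -> [64, 4, 2, 0]  score +0 (running 32)
col 3: [2, 0, 32, 8] -> [2, 32, 8, 0]  score +0 (running 32)
Board after move:
64 16 64  2
16 16  4 32
 2 64  2  8
 0  0  0  0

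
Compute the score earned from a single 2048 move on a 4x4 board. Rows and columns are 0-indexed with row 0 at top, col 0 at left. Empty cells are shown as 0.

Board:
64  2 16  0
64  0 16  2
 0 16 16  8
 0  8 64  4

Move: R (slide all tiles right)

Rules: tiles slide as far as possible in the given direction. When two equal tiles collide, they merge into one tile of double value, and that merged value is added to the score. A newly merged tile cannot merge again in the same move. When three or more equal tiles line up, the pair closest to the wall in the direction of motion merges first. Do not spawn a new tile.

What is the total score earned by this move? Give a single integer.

Answer: 32

Derivation:
Slide right:
row 0: [64, 2, 16, 0] -> [0, 64, 2, 16]  score +0 (running 0)
row 1: [64, 0, 16, 2] -> [0, 64, 16, 2]  score +0 (running 0)
row 2: [0, 16, 16, 8] -> [0, 0, 32, 8]  score +32 (running 32)
row 3: [0, 8, 64, 4] -> [0, 8, 64, 4]  score +0 (running 32)
Board after move:
 0 64  2 16
 0 64 16  2
 0  0 32  8
 0  8 64  4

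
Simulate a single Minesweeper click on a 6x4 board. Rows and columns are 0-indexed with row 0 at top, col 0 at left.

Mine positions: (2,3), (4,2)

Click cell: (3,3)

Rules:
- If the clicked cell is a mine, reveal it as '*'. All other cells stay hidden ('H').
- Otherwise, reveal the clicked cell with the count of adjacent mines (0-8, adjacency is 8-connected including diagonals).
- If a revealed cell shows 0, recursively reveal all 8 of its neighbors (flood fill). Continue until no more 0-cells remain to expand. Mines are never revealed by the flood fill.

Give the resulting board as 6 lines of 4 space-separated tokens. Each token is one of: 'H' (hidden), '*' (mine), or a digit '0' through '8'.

H H H H
H H H H
H H H H
H H H 2
H H H H
H H H H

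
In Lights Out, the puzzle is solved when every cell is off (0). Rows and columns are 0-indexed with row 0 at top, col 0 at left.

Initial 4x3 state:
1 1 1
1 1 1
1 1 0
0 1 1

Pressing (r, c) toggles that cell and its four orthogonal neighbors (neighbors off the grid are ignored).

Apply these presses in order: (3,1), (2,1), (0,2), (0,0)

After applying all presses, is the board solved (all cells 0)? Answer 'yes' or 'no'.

Answer: no

Derivation:
After press 1 at (3,1):
1 1 1
1 1 1
1 0 0
1 0 0

After press 2 at (2,1):
1 1 1
1 0 1
0 1 1
1 1 0

After press 3 at (0,2):
1 0 0
1 0 0
0 1 1
1 1 0

After press 4 at (0,0):
0 1 0
0 0 0
0 1 1
1 1 0

Lights still on: 5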